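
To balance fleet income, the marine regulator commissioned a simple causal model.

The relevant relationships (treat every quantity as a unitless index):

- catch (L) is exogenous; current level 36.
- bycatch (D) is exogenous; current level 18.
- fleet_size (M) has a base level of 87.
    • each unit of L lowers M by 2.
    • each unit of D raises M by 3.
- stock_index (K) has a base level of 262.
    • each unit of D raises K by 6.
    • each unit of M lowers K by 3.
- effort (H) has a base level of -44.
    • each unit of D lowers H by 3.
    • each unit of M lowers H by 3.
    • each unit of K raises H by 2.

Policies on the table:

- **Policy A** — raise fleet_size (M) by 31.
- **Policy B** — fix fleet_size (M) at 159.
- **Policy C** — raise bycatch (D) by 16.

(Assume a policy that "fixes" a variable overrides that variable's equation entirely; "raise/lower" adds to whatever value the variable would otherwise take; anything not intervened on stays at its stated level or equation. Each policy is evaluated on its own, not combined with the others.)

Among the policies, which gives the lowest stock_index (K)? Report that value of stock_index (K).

-107

Policy A (M + 31):
  L = 36
  D = 18
  M = 87 − 2·36 + 3·18 (+31 from intervention) = 100
  K = 262 + 6·18 − 3·100 = 70
Policy B (M := 159):
  L = 36
  D = 18
  M = 159
  K = 262 + 6·18 − 3·159 = -107
Policy C (D + 16):
  L = 36
  D = 18 + 16 = 34
  M = 87 − 2·36 + 3·34 = 117
  K = 262 + 6·34 − 3·117 = 115
Comparing — Policy A: K=70, Policy B: K=-107, Policy C: K=115. Lowest is -107 (Policy B).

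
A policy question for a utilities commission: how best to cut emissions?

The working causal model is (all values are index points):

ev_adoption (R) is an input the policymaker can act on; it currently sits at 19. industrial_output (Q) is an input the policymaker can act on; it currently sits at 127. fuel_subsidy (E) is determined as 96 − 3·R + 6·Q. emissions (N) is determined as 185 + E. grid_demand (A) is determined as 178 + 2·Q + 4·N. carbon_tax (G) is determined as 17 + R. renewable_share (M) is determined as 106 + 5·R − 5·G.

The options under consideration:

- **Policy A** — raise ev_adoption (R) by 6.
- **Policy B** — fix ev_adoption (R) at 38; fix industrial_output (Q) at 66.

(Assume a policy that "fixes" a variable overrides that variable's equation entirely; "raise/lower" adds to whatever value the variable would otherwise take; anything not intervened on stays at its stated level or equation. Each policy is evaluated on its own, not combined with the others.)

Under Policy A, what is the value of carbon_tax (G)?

Policy A (R + 6):
  R = 19 + 6 = 25
  G = 17 + 25 = 42

42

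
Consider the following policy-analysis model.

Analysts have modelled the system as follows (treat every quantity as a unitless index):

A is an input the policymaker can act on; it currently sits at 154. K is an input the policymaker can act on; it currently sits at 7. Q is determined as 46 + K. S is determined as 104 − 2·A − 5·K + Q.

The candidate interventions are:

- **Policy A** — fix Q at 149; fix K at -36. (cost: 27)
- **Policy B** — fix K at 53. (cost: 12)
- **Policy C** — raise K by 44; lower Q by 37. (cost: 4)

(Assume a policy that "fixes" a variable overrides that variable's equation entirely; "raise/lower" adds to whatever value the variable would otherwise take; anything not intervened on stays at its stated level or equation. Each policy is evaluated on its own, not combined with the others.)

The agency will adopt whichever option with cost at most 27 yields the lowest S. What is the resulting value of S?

Policy A (Q := 149, K := -36):
  A = 154
  K = -36
  Q = 149
  S = 104 − 2·154 − 5·(-36) + 149 = 125
Policy B (K := 53):
  A = 154
  K = 53
  Q = 46 + 53 = 99
  S = 104 − 2·154 − 5·53 + 99 = -370
Policy C (K + 44, Q − 37):
  A = 154
  K = 7 + 44 = 51
  Q = 46 + 51 (−37 from intervention) = 60
  S = 104 − 2·154 − 5·51 + 60 = -399
Comparing — Policy A: S=125, Policy B: S=-370, Policy C: S=-399. Lowest is -399 (Policy C).

-399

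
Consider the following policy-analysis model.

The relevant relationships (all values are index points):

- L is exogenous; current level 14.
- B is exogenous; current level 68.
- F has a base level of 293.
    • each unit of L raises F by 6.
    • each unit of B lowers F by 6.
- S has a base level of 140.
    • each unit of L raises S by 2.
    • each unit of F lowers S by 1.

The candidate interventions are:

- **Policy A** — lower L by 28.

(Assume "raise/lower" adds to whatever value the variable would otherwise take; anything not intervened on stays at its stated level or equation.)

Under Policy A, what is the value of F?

-199

Policy A (L − 28):
  L = 14 − 28 = -14
  B = 68
  F = 293 + 6·(-14) − 6·68 = -199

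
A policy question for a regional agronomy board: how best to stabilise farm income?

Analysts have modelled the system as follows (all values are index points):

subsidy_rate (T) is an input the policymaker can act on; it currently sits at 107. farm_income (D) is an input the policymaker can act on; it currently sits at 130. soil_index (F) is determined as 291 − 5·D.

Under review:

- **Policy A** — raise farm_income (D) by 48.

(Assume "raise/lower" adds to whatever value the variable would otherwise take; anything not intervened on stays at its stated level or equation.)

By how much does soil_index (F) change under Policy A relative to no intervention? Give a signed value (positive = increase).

Baseline:
  D = 130
  F = 291 − 5·130 = -359
Policy A (D + 48):
  D = 130 + 48 = 178
  F = 291 − 5·178 = -599
Change in F: -599 − (-359) = -240

-240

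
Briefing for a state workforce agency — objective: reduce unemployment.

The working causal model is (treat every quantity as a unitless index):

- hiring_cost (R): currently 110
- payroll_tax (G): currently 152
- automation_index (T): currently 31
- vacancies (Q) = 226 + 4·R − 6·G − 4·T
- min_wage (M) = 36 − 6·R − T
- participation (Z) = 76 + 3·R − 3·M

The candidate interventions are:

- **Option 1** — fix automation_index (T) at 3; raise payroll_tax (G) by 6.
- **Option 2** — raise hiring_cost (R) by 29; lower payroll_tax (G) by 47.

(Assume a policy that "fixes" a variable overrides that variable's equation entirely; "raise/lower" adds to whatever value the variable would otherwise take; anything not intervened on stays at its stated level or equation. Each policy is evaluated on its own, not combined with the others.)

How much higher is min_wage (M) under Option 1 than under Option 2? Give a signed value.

Option 1 (T := 3, G + 6):
  R = 110
  T = 3
  M = 36 − 6·110 − 3 = -627
Option 2 (R + 29, G − 47):
  R = 110 + 29 = 139
  T = 31
  M = 36 − 6·139 − 31 = -829
M: -627 − (-829) = 202

202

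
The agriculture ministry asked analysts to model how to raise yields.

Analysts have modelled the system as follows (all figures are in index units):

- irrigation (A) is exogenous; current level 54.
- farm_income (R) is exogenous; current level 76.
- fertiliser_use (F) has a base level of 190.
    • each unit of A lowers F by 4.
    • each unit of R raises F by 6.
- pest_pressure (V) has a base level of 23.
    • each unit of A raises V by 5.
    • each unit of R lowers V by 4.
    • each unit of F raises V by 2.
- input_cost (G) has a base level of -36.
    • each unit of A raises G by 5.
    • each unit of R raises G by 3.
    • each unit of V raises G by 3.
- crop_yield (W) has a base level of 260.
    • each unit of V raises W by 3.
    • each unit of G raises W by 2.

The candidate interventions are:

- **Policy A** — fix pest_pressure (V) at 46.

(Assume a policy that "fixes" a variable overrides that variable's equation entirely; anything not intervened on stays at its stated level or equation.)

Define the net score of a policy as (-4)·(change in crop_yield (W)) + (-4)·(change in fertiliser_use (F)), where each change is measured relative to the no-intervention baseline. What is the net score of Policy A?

Baseline:
  A = 54
  R = 76
  F = 190 − 4·54 + 6·76 = 430
  V = 23 + 5·54 − 4·76 + 2·430 = 849
  G = -36 + 5·54 + 3·76 + 3·849 = 3009
  W = 260 + 3·849 + 2·3009 = 8825
Policy A (V := 46):
  A = 54
  R = 76
  F = 190 − 4·54 + 6·76 = 430
  V = 46
  G = -36 + 5·54 + 3·76 + 3·46 = 600
  W = 260 + 3·46 + 2·600 = 1598
ΔW = 1598 − 8825 = -7227; ΔF = 430 − 430 = 0
Score = (-4)·(-7227) + (-4)·0 = 28908

28908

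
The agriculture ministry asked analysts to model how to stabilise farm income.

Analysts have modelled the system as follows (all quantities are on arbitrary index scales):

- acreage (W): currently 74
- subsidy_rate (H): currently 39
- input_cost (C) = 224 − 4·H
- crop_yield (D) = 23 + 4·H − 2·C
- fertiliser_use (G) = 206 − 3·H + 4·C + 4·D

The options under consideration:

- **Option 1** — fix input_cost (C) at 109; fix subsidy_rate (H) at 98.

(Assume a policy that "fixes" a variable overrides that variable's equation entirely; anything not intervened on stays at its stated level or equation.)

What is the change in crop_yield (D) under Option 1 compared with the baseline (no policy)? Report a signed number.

154

Baseline:
  H = 39
  C = 224 − 4·39 = 68
  D = 23 + 4·39 − 2·68 = 43
Option 1 (C := 109, H := 98):
  H = 98
  C = 109
  D = 23 + 4·98 − 2·109 = 197
Change in D: 197 − 43 = 154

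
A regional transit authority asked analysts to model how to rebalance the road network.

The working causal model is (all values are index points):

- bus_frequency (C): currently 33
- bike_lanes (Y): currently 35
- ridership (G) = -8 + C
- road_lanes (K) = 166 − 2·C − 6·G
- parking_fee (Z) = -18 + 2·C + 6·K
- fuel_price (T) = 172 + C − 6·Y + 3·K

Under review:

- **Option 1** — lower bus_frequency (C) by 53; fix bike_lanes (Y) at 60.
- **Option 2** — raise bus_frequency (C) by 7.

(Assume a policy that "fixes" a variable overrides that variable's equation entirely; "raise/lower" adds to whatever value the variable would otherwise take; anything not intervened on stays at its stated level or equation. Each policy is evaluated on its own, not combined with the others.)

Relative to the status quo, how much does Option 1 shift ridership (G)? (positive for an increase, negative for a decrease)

-53

Baseline:
  C = 33
  G = -8 + 33 = 25
Option 1 (C − 53, Y := 60):
  C = 33 − 53 = -20
  G = -8 + (-20) = -28
Change in G: -28 − 25 = -53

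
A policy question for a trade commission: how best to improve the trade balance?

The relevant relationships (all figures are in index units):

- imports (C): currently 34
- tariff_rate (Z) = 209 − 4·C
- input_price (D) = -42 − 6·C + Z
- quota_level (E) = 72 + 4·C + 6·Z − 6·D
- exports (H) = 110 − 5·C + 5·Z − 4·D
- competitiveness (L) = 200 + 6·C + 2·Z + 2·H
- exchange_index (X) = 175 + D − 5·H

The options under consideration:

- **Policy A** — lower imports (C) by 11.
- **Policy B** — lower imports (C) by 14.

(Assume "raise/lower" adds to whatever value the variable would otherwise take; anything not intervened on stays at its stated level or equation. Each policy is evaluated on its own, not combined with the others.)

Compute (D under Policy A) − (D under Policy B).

Policy A (C − 11):
  C = 34 − 11 = 23
  Z = 209 − 4·23 = 117
  D = -42 − 6·23 + 117 = -63
Policy B (C − 14):
  C = 34 − 14 = 20
  Z = 209 − 4·20 = 129
  D = -42 − 6·20 + 129 = -33
D: -63 − (-33) = -30

-30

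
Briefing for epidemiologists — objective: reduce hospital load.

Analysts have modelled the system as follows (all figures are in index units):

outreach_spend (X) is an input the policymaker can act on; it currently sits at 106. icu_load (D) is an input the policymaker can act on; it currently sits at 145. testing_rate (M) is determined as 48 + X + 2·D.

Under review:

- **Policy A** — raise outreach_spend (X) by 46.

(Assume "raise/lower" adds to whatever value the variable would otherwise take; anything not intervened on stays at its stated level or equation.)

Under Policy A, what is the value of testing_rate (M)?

490

Policy A (X + 46):
  X = 106 + 46 = 152
  D = 145
  M = 48 + 152 + 2·145 = 490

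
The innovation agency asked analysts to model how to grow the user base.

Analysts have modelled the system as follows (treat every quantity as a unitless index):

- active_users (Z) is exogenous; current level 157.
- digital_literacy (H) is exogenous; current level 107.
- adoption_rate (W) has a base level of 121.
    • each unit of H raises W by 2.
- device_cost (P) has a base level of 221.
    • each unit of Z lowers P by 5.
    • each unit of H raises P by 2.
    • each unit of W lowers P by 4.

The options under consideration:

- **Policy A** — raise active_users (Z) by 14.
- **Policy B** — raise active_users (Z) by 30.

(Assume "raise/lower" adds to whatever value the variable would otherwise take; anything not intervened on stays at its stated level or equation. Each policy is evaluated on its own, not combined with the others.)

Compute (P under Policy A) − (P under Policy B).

Policy A (Z + 14):
  Z = 157 + 14 = 171
  H = 107
  W = 121 + 2·107 = 335
  P = 221 − 5·171 + 2·107 − 4·335 = -1760
Policy B (Z + 30):
  Z = 157 + 30 = 187
  H = 107
  W = 121 + 2·107 = 335
  P = 221 − 5·187 + 2·107 − 4·335 = -1840
P: -1760 − (-1840) = 80

80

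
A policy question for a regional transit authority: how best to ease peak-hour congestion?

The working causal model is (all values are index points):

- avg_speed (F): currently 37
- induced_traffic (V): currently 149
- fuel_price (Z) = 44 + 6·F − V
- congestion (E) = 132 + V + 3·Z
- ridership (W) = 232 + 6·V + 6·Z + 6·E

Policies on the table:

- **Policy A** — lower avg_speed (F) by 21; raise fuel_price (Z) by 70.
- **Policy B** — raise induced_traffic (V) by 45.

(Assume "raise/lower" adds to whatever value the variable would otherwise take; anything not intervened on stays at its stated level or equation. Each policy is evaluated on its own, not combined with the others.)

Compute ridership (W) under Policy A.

4276

Policy A (F − 21, Z + 70):
  F = 37 − 21 = 16
  V = 149
  Z = 44 + 6·16 − 149 (+70 from intervention) = 61
  E = 132 + 149 + 3·61 = 464
  W = 232 + 6·149 + 6·61 + 6·464 = 4276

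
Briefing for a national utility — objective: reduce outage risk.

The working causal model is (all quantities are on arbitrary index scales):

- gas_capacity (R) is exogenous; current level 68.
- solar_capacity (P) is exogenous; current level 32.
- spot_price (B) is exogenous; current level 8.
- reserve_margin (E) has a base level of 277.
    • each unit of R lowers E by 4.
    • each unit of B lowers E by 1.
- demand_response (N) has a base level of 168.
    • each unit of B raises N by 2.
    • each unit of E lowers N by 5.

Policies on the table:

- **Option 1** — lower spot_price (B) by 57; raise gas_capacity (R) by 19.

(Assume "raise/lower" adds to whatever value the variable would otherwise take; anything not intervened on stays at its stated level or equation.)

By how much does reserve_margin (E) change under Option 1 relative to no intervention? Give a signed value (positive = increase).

Baseline:
  R = 68
  B = 8
  E = 277 − 4·68 − 8 = -3
Option 1 (B − 57, R + 19):
  R = 68 + 19 = 87
  B = 8 − 57 = -49
  E = 277 − 4·87 − (-49) = -22
Change in E: -22 − (-3) = -19

-19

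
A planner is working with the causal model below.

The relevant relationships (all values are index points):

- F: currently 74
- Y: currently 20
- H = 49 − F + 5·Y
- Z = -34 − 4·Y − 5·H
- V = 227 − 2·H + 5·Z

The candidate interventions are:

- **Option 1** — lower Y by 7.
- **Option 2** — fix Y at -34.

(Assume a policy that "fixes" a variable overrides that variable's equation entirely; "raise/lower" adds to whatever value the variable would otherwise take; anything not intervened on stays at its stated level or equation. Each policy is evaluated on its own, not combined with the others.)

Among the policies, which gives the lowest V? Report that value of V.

Option 1 (Y − 7):
  F = 74
  Y = 20 − 7 = 13
  H = 49 − 74 + 5·13 = 40
  Z = -34 − 4·13 − 5·40 = -286
  V = 227 − 2·40 + 5·(-286) = -1283
Option 2 (Y := -34):
  F = 74
  Y = -34
  H = 49 − 74 + 5·(-34) = -195
  Z = -34 − 4·(-34) − 5·(-195) = 1077
  V = 227 − 2·(-195) + 5·1077 = 6002
Comparing — Option 1: V=-1283, Option 2: V=6002. Lowest is -1283 (Option 1).

-1283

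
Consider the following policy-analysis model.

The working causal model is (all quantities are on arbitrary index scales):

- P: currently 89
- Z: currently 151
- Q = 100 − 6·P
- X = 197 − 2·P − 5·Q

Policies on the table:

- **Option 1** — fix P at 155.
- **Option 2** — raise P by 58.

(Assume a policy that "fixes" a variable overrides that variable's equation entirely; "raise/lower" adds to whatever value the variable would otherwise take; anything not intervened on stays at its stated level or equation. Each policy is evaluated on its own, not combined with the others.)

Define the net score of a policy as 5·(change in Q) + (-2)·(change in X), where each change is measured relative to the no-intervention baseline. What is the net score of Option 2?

-4988

Baseline:
  P = 89
  Q = 100 − 6·89 = -434
  X = 197 − 2·89 − 5·(-434) = 2189
Option 2 (P + 58):
  P = 89 + 58 = 147
  Q = 100 − 6·147 = -782
  X = 197 − 2·147 − 5·(-782) = 3813
ΔQ = -782 − (-434) = -348; ΔX = 3813 − 2189 = 1624
Score = 5·(-348) + (-2)·1624 = -4988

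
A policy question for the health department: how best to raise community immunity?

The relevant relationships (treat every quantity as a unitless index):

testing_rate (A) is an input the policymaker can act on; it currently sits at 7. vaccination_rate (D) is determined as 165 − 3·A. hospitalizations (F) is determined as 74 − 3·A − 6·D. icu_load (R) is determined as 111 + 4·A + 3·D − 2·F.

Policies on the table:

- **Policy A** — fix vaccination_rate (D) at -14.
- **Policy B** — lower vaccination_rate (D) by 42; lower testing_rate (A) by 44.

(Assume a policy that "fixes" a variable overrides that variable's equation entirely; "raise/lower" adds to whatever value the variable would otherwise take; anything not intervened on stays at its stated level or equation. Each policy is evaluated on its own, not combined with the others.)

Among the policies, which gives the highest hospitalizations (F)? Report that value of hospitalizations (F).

137

Policy A (D := -14):
  A = 7
  D = -14
  F = 74 − 3·7 − 6·(-14) = 137
Policy B (D − 42, A − 44):
  A = 7 − 44 = -37
  D = 165 − 3·(-37) (−42 from intervention) = 234
  F = 74 − 3·(-37) − 6·234 = -1219
Comparing — Policy A: F=137, Policy B: F=-1219. Highest is 137 (Policy A).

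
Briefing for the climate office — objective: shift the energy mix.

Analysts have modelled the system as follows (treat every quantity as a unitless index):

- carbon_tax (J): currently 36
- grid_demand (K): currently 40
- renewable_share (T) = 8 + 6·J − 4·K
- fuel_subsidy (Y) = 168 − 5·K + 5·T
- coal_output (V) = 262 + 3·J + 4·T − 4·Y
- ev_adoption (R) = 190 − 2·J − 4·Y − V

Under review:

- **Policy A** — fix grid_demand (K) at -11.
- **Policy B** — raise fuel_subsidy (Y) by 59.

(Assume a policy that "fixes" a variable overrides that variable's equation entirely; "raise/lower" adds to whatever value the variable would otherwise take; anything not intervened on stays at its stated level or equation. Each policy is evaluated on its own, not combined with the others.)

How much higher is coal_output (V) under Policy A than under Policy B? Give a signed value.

-4048

Policy A (K := -11):
  J = 36
  K = -11
  T = 8 + 6·36 − 4·(-11) = 268
  Y = 168 − 5·(-11) + 5·268 = 1563
  V = 262 + 3·36 + 4·268 − 4·1563 = -4810
Policy B (Y + 59):
  J = 36
  K = 40
  T = 8 + 6·36 − 4·40 = 64
  Y = 168 − 5·40 + 5·64 (+59 from intervention) = 347
  V = 262 + 3·36 + 4·64 − 4·347 = -762
V: -4810 − (-762) = -4048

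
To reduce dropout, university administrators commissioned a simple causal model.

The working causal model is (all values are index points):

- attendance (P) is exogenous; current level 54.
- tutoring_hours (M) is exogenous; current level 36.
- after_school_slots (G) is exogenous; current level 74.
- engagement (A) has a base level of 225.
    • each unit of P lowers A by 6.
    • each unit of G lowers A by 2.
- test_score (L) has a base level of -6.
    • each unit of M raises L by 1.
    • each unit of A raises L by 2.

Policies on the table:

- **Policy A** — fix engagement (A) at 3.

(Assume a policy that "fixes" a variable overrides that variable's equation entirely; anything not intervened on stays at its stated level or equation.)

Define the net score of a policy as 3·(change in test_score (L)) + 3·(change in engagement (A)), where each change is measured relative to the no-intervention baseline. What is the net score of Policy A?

2250

Baseline:
  P = 54
  M = 36
  G = 74
  A = 225 − 6·54 − 2·74 = -247
  L = -6 + 36 + 2·(-247) = -464
Policy A (A := 3):
  P = 54
  M = 36
  G = 74
  A = 3
  L = -6 + 36 + 2·3 = 36
ΔL = 36 − (-464) = 500; ΔA = 3 − (-247) = 250
Score = 3·500 + 3·250 = 2250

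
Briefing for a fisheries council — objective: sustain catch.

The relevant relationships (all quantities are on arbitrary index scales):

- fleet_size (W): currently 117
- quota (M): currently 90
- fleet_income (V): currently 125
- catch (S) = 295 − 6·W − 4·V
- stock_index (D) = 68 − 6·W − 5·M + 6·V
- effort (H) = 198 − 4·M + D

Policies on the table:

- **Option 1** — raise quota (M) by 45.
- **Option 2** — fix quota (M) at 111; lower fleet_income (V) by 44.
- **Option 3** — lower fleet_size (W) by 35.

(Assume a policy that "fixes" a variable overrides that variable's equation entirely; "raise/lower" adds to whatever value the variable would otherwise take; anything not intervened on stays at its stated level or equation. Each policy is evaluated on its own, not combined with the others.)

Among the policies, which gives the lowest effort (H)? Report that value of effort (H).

Option 1 (M + 45):
  W = 117
  M = 90 + 45 = 135
  V = 125
  D = 68 − 6·117 − 5·135 + 6·125 = -559
  H = 198 − 4·135 + (-559) = -901
Option 2 (M := 111, V − 44):
  W = 117
  M = 111
  V = 125 − 44 = 81
  D = 68 − 6·117 − 5·111 + 6·81 = -703
  H = 198 − 4·111 + (-703) = -949
Option 3 (W − 35):
  W = 117 − 35 = 82
  M = 90
  V = 125
  D = 68 − 6·82 − 5·90 + 6·125 = -124
  H = 198 − 4·90 + (-124) = -286
Comparing — Option 1: H=-901, Option 2: H=-949, Option 3: H=-286. Lowest is -949 (Option 2).

-949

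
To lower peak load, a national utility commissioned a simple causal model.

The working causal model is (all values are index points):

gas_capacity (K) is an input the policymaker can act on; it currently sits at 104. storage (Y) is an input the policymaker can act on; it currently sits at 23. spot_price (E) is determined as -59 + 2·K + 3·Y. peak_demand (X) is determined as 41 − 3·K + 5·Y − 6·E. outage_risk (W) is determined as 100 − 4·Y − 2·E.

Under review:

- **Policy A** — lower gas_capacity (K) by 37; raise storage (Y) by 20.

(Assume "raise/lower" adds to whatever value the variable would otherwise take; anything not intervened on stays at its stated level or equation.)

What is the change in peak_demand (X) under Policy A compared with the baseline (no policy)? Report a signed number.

Baseline:
  K = 104
  Y = 23
  E = -59 + 2·104 + 3·23 = 218
  X = 41 − 3·104 + 5·23 − 6·218 = -1464
Policy A (K − 37, Y + 20):
  K = 104 − 37 = 67
  Y = 23 + 20 = 43
  E = -59 + 2·67 + 3·43 = 204
  X = 41 − 3·67 + 5·43 − 6·204 = -1169
Change in X: -1169 − (-1464) = 295

295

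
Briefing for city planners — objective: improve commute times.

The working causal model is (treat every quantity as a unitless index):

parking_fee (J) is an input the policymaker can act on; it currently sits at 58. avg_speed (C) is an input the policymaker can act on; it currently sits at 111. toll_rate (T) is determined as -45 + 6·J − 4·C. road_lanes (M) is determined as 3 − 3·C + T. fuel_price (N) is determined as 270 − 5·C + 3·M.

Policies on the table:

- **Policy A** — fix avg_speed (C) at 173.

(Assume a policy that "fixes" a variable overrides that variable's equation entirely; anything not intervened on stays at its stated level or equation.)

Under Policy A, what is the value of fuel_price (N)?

Policy A (C := 173):
  J = 58
  C = 173
  T = -45 + 6·58 − 4·173 = -389
  M = 3 − 3·173 + (-389) = -905
  N = 270 − 5·173 + 3·(-905) = -3310

-3310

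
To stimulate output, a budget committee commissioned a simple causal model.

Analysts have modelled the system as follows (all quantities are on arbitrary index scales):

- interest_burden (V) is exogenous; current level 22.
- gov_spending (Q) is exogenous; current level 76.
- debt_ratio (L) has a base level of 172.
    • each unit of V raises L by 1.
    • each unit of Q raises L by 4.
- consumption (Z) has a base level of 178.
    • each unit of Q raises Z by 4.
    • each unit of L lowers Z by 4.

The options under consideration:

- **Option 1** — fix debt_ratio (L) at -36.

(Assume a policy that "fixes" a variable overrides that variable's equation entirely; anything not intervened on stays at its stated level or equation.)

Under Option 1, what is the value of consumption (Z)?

626

Option 1 (L := -36):
  V = 22
  Q = 76
  L = -36
  Z = 178 + 4·76 − 4·(-36) = 626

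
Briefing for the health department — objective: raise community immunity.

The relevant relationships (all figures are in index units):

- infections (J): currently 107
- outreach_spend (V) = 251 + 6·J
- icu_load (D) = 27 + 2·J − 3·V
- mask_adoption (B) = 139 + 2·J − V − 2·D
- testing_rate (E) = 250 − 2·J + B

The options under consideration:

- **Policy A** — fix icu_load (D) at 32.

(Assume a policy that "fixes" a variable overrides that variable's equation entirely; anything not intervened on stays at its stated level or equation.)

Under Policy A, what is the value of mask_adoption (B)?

-604

Policy A (D := 32):
  J = 107
  V = 251 + 6·107 = 893
  D = 32
  B = 139 + 2·107 − 893 − 2·32 = -604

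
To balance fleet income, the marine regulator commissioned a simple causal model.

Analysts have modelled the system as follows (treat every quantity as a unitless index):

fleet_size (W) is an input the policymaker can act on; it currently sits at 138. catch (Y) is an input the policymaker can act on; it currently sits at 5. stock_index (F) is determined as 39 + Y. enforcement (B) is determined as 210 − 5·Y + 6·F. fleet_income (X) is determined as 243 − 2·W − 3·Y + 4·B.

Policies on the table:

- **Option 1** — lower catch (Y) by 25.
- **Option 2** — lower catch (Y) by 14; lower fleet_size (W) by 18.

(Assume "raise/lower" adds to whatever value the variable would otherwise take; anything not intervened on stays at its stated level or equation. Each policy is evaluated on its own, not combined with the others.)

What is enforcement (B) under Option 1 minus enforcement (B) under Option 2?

-11

Option 1 (Y − 25):
  Y = 5 − 25 = -20
  F = 39 + (-20) = 19
  B = 210 − 5·(-20) + 6·19 = 424
Option 2 (Y − 14, W − 18):
  Y = 5 − 14 = -9
  F = 39 + (-9) = 30
  B = 210 − 5·(-9) + 6·30 = 435
B: 424 − 435 = -11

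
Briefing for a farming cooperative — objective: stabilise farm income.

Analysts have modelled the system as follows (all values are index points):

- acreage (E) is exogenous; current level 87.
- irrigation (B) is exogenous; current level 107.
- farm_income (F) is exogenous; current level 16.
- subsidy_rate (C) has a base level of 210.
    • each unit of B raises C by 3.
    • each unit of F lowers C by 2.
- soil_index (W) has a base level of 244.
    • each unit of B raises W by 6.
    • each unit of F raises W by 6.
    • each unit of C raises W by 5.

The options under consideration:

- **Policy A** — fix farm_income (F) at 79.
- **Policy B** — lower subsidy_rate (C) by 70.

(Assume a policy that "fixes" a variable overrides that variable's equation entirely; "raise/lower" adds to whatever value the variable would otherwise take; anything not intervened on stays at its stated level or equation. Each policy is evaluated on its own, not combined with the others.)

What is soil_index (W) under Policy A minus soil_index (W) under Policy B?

Policy A (F := 79):
  B = 107
  F = 79
  C = 210 + 3·107 − 2·79 = 373
  W = 244 + 6·107 + 6·79 + 5·373 = 3225
Policy B (C − 70):
  B = 107
  F = 16
  C = 210 + 3·107 − 2·16 (−70 from intervention) = 429
  W = 244 + 6·107 + 6·16 + 5·429 = 3127
W: 3225 − 3127 = 98

98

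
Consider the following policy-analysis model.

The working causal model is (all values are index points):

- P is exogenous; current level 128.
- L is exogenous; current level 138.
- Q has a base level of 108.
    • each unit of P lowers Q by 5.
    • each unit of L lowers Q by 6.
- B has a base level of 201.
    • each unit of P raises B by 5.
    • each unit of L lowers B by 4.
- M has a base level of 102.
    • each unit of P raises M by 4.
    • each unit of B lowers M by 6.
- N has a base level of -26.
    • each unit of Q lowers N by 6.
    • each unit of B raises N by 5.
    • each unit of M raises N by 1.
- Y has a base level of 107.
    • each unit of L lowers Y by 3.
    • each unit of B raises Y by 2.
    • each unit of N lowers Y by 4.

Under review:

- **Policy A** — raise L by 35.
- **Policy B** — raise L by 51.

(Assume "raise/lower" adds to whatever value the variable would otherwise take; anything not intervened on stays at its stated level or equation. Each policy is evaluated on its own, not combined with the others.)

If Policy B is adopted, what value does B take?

Policy B (L + 51):
  P = 128
  L = 138 + 51 = 189
  B = 201 + 5·128 − 4·189 = 85

85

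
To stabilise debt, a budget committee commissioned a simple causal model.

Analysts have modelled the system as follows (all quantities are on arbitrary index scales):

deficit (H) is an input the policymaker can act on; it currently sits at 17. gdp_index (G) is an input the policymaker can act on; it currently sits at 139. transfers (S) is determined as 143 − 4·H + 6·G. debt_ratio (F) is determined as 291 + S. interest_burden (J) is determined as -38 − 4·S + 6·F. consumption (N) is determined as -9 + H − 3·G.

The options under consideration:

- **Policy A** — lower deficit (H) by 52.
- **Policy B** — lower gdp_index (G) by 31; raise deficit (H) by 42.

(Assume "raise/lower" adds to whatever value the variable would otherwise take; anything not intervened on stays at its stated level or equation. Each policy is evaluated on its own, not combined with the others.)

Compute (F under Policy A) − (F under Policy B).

562

Policy A (H − 52):
  H = 17 − 52 = -35
  G = 139
  S = 143 − 4·(-35) + 6·139 = 1117
  F = 291 + 1117 = 1408
Policy B (G − 31, H + 42):
  H = 17 + 42 = 59
  G = 139 − 31 = 108
  S = 143 − 4·59 + 6·108 = 555
  F = 291 + 555 = 846
F: 1408 − 846 = 562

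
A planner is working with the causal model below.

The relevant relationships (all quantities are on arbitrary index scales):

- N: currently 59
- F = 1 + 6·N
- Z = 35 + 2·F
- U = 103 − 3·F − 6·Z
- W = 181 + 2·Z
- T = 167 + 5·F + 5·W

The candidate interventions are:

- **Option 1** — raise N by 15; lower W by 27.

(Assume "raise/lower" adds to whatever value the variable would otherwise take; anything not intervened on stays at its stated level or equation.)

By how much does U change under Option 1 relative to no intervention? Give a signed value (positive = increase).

-1350

Baseline:
  N = 59
  F = 1 + 6·59 = 355
  Z = 35 + 2·355 = 745
  U = 103 − 3·355 − 6·745 = -5432
Option 1 (N + 15, W − 27):
  N = 59 + 15 = 74
  F = 1 + 6·74 = 445
  Z = 35 + 2·445 = 925
  U = 103 − 3·445 − 6·925 = -6782
Change in U: -6782 − (-5432) = -1350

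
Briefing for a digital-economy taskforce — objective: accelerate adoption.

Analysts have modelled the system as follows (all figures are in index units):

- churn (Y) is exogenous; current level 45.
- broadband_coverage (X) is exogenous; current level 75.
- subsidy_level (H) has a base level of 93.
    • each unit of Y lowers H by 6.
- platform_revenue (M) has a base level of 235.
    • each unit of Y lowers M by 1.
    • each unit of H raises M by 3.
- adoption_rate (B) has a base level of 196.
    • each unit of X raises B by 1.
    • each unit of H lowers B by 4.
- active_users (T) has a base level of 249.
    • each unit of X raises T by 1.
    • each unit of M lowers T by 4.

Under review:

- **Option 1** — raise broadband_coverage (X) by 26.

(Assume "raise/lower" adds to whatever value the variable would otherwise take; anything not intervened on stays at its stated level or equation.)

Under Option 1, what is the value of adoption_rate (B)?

1005

Option 1 (X + 26):
  Y = 45
  X = 75 + 26 = 101
  H = 93 − 6·45 = -177
  B = 196 + 101 − 4·(-177) = 1005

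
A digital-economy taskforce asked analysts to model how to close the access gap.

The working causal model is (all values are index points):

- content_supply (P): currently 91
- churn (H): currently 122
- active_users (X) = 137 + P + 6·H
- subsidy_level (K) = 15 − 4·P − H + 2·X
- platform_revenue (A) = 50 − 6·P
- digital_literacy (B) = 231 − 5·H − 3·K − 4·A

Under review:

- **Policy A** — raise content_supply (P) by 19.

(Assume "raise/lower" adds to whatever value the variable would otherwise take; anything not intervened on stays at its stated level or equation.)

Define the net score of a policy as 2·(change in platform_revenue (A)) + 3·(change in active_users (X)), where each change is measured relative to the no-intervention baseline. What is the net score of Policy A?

-171

Baseline:
  P = 91
  H = 122
  X = 137 + 91 + 6·122 = 960
  A = 50 − 6·91 = -496
Policy A (P + 19):
  P = 91 + 19 = 110
  H = 122
  X = 137 + 110 + 6·122 = 979
  A = 50 − 6·110 = -610
ΔA = -610 − (-496) = -114; ΔX = 979 − 960 = 19
Score = 2·(-114) + 3·19 = -171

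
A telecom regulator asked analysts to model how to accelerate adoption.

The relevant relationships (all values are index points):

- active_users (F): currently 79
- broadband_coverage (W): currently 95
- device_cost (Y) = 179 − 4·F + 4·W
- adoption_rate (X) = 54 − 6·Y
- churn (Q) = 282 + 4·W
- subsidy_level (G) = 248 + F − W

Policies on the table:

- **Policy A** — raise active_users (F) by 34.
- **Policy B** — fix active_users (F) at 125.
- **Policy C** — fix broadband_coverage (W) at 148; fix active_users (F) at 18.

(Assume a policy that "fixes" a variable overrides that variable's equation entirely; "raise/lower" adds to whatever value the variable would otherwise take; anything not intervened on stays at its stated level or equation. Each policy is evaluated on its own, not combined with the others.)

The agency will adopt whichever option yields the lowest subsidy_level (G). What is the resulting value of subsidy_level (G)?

118

Policy A (F + 34):
  F = 79 + 34 = 113
  W = 95
  G = 248 + 113 − 95 = 266
Policy B (F := 125):
  F = 125
  W = 95
  G = 248 + 125 − 95 = 278
Policy C (W := 148, F := 18):
  F = 18
  W = 148
  G = 248 + 18 − 148 = 118
Comparing — Policy A: G=266, Policy B: G=278, Policy C: G=118. Lowest is 118 (Policy C).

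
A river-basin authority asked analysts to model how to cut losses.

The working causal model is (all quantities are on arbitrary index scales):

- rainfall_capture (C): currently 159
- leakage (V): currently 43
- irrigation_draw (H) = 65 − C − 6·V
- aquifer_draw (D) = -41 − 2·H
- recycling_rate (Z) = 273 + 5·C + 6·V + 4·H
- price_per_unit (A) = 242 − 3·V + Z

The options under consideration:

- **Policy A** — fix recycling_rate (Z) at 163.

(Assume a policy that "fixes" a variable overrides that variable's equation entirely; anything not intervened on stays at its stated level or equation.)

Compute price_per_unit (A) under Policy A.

276

Policy A (Z := 163):
  C = 159
  V = 43
  H = 65 − 159 − 6·43 = -352
  Z = 163
  A = 242 − 3·43 + 163 = 276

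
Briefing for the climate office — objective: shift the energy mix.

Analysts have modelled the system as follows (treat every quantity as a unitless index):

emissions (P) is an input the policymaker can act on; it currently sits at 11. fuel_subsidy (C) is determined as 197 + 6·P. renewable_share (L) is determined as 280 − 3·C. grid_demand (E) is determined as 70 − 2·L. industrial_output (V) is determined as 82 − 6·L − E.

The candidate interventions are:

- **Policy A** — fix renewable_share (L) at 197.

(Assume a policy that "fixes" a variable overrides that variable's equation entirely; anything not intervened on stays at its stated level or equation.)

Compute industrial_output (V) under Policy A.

Policy A (L := 197):
  P = 11
  C = 197 + 6·11 = 263
  L = 197
  E = 70 − 2·197 = -324
  V = 82 − 6·197 − (-324) = -776

-776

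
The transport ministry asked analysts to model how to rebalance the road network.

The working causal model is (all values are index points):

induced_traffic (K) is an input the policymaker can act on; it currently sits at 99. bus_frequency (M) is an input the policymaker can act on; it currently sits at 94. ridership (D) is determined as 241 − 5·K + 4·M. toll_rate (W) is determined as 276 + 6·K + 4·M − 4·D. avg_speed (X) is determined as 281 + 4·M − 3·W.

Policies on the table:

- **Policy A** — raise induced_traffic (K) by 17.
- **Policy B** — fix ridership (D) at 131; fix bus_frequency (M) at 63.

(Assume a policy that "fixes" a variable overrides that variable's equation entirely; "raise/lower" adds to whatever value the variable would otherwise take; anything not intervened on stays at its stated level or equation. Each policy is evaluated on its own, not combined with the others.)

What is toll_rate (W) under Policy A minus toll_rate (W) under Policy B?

Policy A (K + 17):
  K = 99 + 17 = 116
  M = 94
  D = 241 − 5·116 + 4·94 = 37
  W = 276 + 6·116 + 4·94 − 4·37 = 1200
Policy B (D := 131, M := 63):
  K = 99
  M = 63
  D = 131
  W = 276 + 6·99 + 4·63 − 4·131 = 598
W: 1200 − 598 = 602

602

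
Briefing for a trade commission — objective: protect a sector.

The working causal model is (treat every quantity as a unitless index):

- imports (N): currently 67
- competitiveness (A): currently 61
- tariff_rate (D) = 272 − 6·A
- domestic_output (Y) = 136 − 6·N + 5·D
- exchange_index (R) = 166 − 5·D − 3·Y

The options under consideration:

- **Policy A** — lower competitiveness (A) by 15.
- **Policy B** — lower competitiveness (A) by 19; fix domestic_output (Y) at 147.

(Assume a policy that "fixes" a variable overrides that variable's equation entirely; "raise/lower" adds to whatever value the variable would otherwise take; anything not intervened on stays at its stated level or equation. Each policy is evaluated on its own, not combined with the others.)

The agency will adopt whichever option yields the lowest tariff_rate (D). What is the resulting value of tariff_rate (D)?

-4

Policy A (A − 15):
  A = 61 − 15 = 46
  D = 272 − 6·46 = -4
Policy B (A − 19, Y := 147):
  A = 61 − 19 = 42
  D = 272 − 6·42 = 20
Comparing — Policy A: D=-4, Policy B: D=20. Lowest is -4 (Policy A).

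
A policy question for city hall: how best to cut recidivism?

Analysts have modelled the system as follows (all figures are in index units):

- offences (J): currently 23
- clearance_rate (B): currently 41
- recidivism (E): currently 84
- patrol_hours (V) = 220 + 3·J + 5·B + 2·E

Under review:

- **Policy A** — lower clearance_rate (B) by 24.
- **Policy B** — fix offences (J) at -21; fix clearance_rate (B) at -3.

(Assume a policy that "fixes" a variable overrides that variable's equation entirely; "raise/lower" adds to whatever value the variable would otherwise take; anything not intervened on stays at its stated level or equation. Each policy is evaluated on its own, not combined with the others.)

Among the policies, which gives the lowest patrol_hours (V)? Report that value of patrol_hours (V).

Policy A (B − 24):
  J = 23
  B = 41 − 24 = 17
  E = 84
  V = 220 + 3·23 + 5·17 + 2·84 = 542
Policy B (J := -21, B := -3):
  J = -21
  B = -3
  E = 84
  V = 220 + 3·(-21) + 5·(-3) + 2·84 = 310
Comparing — Policy A: V=542, Policy B: V=310. Lowest is 310 (Policy B).

310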